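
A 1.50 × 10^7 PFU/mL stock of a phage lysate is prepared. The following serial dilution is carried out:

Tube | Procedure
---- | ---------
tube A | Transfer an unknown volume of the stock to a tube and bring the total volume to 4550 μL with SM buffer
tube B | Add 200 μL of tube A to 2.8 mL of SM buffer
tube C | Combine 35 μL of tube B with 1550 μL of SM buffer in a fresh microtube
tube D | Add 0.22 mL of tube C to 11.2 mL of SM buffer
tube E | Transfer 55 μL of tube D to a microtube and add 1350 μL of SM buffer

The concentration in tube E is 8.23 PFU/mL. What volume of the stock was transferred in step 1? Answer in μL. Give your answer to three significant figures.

2.25 × 10^3 μL

Step 1: v brought to 4550 μL → factor = 4550 μL/v
Step 2: 200 μL + 2.8 mL = 3000 μL total → factor 3000/200 = 15
Step 3: 35 μL + 1550 μL = 1585 μL total → factor 1585/35 = 45.286
Step 4: 0.22 mL + 11.2 mL = 11.42 mL total → factor 11.42/0.22 = 51.909
Step 5: 55 μL + 1350 μL = 1405 μL total → factor 1405/55 = 25.545
Product of known-step factors = 9.0076 × 10^5
Overall factor = 1.50 × 10^7 PFU/mL / (8.23 PFU/mL) = 1.8226 × 10^6
Step-1 factor = 1.8226 × 10^6 / 9.0076 × 10^5 = 2.0234
v = 4550 μL / 2.0234 = 2.25 × 10^3 μL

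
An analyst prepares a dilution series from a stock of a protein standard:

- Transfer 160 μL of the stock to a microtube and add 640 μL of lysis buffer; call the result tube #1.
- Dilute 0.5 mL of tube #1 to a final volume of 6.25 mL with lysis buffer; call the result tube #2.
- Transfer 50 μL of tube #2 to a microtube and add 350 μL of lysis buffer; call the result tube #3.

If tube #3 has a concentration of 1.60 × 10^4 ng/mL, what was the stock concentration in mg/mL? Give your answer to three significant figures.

Step 1: 160 μL + 640 μL = 800 μL total → factor 800/160 = 5
Step 2: 0.5 mL brought to 6.25 mL → factor 6.25/0.5 = 12.5
Step 3: 50 μL + 350 μL = 400 μL total → factor 400/50 = 8
Overall dilution factor = 5 × 12.5 × 8 = 500
Stock = 1.60 × 10^4 ng/mL × 500 = 8.000 × 10^6 ng/mL = 8.00 mg/mL

8.00 mg/mL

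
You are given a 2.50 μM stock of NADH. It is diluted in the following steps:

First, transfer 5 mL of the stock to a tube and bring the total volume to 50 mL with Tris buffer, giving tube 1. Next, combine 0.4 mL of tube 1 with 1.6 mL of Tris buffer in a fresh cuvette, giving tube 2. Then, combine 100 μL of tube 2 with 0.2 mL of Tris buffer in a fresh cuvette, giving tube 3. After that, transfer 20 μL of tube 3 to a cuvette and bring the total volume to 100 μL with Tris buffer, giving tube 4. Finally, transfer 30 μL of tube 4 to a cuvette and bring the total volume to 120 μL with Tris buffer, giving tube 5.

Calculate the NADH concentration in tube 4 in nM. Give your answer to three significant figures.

3.33 nM

Step 1: 5 mL brought to 50 mL → factor 50/5 = 10
Step 2: 0.4 mL + 1.6 mL = 2 mL total → factor 2/0.4 = 5
Step 3: 100 μL + 0.2 mL = 300 μL total → factor 300/100 = 3
Step 4: 20 μL brought to 100 μL → factor 100/20 = 5
Dilution factor through tube 4 = 10 × 5 × 3 × 5 = 750
[tube 4] = 2.50 μM / 750 = 0.003333 μM = 3.33 nM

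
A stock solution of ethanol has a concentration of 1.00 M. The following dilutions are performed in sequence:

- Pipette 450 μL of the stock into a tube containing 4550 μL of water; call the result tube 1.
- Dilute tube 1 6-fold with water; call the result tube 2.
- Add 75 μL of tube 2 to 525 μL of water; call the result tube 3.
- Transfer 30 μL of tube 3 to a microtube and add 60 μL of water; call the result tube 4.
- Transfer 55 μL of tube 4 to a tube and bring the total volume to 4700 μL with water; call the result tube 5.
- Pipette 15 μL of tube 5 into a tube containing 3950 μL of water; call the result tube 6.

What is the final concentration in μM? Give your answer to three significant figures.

0.0277 μM

Step 1: 450 μL + 4550 μL = 5000 μL total → factor 5000/450 = 11.111
Step 2: 6-fold → factor 6
Step 3: 75 μL + 525 μL = 600 μL total → factor 600/75 = 8
Step 4: 30 μL + 60 μL = 90 μL total → factor 90/30 = 3
Step 5: 55 μL brought to 4700 μL → factor 4700/55 = 85.455
Step 6: 15 μL + 3950 μL = 3965 μL total → factor 3965/15 = 264.33
Overall dilution factor = 11.111 × 6 × 8 × 3 × 85.455 × 264.33 = 3.6142 × 10^7
Final = 1.00 M / 3.6142 × 10^7 = 2.767 × 10^-8 M = 0.0277 μM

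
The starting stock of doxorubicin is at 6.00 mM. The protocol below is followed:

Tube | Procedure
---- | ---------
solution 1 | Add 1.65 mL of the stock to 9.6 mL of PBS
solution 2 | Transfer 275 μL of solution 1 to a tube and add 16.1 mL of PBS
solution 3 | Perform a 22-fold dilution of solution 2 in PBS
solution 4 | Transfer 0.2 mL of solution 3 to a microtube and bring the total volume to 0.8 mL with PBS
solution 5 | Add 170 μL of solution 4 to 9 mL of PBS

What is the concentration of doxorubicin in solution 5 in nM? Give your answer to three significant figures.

3.11 nM

Step 1: 1.65 mL + 9.6 mL = 11.25 mL total → factor 11.25/1.65 = 6.8182
Step 2: 275 μL + 16.1 mL = 16375 μL total → factor 16375/275 = 59.545
Step 3: 22-fold → factor 22
Step 4: 0.2 mL brought to 0.8 mL → factor 0.8/0.2 = 4
Step 5: 170 μL + 9 mL = 9170 μL total → factor 9170/170 = 53.941
Overall dilution factor = 6.8182 × 59.545 × 22 × 4 × 53.941 = 1.9272 × 10^6
Final = 6.00 mM / 1.9272 × 10^6 = 3.113 × 10^-6 mM = 3.11 nM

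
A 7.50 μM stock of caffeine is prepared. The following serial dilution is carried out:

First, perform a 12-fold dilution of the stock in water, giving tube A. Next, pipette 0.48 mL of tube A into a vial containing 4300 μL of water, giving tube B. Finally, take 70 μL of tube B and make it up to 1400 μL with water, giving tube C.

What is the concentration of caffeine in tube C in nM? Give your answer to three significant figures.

Step 1: 12-fold → factor 12
Step 2: 0.48 mL + 4300 μL = 4.78 mL total → factor 4.78/0.48 = 9.9583
Step 3: 70 μL brought to 1400 μL → factor 1400/70 = 20
Overall dilution factor = 12 × 9.9583 × 20 = 2390
Final = 7.50 μM / 2390 = 0.003138 μM = 3.14 nM

3.14 nM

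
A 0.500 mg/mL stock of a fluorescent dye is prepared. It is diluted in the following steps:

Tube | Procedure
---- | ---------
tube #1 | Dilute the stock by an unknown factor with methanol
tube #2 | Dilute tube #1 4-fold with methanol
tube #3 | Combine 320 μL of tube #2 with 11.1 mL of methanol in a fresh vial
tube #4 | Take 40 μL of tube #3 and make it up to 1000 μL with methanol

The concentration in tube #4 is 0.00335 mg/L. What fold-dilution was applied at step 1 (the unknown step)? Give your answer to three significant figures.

41.8-fold

Step 1: unknown factor x
Step 2: 4-fold → factor 4
Step 3: 320 μL + 11.1 mL = 11420 μL total → factor 11420/320 = 35.688
Step 4: 40 μL brought to 1000 μL → factor 1000/40 = 25
Product of known-step factors = 3568.8
Overall factor = 0.500 mg/mL / (0.00335 mg/L) = 1.4925 × 10^5
x = 1.4925 × 10^5 / 3568.8 = 41.8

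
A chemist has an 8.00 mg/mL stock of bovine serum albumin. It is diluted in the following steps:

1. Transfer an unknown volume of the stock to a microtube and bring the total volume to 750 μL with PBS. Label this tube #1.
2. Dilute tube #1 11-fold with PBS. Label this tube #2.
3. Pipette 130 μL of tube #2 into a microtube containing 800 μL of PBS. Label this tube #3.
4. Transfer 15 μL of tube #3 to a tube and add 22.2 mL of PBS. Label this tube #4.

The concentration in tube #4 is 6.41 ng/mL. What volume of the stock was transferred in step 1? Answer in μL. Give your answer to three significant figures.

70.0 μL

Step 1: v brought to 750 μL → factor = 750 μL/v
Step 2: 11-fold → factor 11
Step 3: 130 μL + 800 μL = 930 μL total → factor 930/130 = 7.1538
Step 4: 15 μL + 22.2 mL = 22215 μL total → factor 22215/15 = 1481
Product of known-step factors = 1.1654 × 10^5
Overall factor = 8.00 mg/mL / (6.41 ng/mL) = 1.248 × 10^6
Step-1 factor = 1.248 × 10^6 / 1.1654 × 10^5 = 10.709
v = 750 μL / 10.709 = 70.0 μL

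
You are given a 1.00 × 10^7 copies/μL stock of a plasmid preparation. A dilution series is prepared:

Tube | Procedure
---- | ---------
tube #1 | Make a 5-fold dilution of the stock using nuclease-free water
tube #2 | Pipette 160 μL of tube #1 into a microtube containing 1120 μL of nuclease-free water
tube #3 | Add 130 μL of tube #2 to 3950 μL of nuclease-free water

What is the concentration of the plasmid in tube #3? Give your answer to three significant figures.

7.97 × 10^3 copies/μL

Step 1: 5-fold → factor 5
Step 2: 160 μL + 1120 μL = 1280 μL total → factor 1280/160 = 8
Step 3: 130 μL + 3950 μL = 4080 μL total → factor 4080/130 = 31.385
Overall dilution factor = 5 × 8 × 31.385 = 1255.4
Final = 1.00 × 10^7 copies/μL / 1255.4 = 7.97 × 10^3 copies/μL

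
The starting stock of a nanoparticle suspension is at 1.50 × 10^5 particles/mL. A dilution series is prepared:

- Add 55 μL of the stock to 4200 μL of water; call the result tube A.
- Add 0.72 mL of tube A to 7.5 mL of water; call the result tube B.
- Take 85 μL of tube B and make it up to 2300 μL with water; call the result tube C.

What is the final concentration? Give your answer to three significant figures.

Step 1: 55 μL + 4200 μL = 4255 μL total → factor 4255/55 = 77.364
Step 2: 0.72 mL + 7.5 mL = 8.22 mL total → factor 8.22/0.72 = 11.417
Step 3: 85 μL brought to 2300 μL → factor 2300/85 = 27.059
Overall dilution factor = 77.364 × 11.417 × 27.059 = 23899
Final = 1.50 × 10^5 particles/mL / 23899 = 6.28 particles/mL

6.28 particles/mL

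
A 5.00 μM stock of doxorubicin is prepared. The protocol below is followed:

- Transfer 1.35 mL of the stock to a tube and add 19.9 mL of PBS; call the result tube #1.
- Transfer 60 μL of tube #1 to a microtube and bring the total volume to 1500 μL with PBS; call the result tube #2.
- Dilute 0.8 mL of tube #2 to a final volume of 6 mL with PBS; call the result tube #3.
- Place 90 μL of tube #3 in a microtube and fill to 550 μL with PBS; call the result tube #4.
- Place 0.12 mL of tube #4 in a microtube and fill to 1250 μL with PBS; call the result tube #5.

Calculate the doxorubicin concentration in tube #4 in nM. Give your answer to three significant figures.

Step 1: 1.35 mL + 19.9 mL = 21.25 mL total → factor 21.25/1.35 = 15.741
Step 2: 60 μL brought to 1500 μL → factor 1500/60 = 25
Step 3: 0.8 mL brought to 6 mL → factor 6/0.8 = 7.5
Step 4: 90 μL brought to 550 μL → factor 550/90 = 6.1111
Dilution factor through tube #4 = 15.741 × 25 × 7.5 × 6.1111 = 18036
[tube #4] = 5.00 μM / 18036 = 0.0002772 μM = 0.277 nM

0.277 nM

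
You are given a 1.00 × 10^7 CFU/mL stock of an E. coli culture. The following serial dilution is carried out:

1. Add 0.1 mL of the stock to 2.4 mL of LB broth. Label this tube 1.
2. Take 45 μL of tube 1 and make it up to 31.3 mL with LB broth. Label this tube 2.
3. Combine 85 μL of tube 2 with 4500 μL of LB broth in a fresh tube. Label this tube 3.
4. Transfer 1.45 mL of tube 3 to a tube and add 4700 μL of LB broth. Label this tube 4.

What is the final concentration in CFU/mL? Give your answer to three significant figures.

2.51 CFU/mL

Step 1: 0.1 mL + 2.4 mL = 2.5 mL total → factor 2.5/0.1 = 25
Step 2: 45 μL brought to 31.3 mL → factor 31300/45 = 695.56
Step 3: 85 μL + 4500 μL = 4585 μL total → factor 4585/85 = 53.941
Step 4: 1.45 mL + 4700 μL = 6.15 mL total → factor 6.15/1.45 = 4.2414
Overall dilution factor = 25 × 695.56 × 53.941 × 4.2414 = 3.9783 × 10^6
Final = 1.00 × 10^7 CFU/mL / 3.9783 × 10^6 = 2.51 CFU/mL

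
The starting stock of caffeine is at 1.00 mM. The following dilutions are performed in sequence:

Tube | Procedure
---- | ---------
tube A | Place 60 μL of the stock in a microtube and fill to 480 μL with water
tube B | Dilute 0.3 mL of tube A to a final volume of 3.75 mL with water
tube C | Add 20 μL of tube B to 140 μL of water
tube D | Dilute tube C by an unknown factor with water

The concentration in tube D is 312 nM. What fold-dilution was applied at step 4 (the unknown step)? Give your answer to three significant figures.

4.01-fold

Step 1: 60 μL brought to 480 μL → factor 480/60 = 8
Step 2: 0.3 mL brought to 3.75 mL → factor 3.75/0.3 = 12.5
Step 3: 20 μL + 140 μL = 160 μL total → factor 160/20 = 8
Step 4: unknown factor x
Product of known-step factors = 800
Overall factor = 1.00 mM / (312 nM) = 3205.1
x = 3205.1 / 800 = 4.01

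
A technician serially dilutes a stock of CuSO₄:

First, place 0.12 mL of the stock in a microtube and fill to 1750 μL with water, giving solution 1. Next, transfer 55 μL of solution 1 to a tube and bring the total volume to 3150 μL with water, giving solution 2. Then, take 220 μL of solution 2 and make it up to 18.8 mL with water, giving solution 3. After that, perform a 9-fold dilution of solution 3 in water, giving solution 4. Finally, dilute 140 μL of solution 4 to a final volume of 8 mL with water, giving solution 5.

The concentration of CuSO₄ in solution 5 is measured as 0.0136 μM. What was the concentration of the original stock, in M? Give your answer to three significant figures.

0.499 M

Step 1: 0.12 mL brought to 1750 μL → factor 1.75/0.12 = 14.583
Step 2: 55 μL brought to 3150 μL → factor 3150/55 = 57.273
Step 3: 220 μL brought to 18.8 mL → factor 18800/220 = 85.455
Step 4: 9-fold → factor 9
Step 5: 140 μL brought to 8 mL → factor 8000/140 = 57.143
Overall dilution factor = 14.583 × 57.273 × 85.455 × 9 × 57.143 = 3.6707 × 10^7
Stock = 0.0136 μM × 3.6707 × 10^7 = 4.992 × 10^5 μM = 0.499 M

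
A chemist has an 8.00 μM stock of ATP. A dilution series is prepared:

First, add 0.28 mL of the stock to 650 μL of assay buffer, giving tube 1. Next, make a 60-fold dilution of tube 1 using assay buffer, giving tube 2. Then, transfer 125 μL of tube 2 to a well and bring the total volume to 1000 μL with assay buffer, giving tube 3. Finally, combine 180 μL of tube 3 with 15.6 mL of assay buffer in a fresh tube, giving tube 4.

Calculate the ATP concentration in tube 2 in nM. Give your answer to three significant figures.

Step 1: 0.28 mL + 650 μL = 0.93 mL total → factor 0.93/0.28 = 3.3214
Step 2: 60-fold → factor 60
Dilution factor through tube 2 = 3.3214 × 60 = 199.29
[tube 2] = 8.00 μM / 199.29 = 0.04014 μM = 40.1 nM

40.1 nM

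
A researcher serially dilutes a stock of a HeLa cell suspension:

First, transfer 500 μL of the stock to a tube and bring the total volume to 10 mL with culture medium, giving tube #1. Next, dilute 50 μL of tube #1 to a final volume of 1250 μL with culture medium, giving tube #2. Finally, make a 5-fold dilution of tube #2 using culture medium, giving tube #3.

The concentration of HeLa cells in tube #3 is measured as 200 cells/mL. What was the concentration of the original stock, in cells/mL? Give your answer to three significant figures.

5.00 × 10^5 cells/mL

Step 1: 500 μL brought to 10 mL → factor 10000/500 = 20
Step 2: 50 μL brought to 1250 μL → factor 1250/50 = 25
Step 3: 5-fold → factor 5
Overall dilution factor = 20 × 25 × 5 = 2500
Stock = 200 cells/mL × 2500 = 5.00 × 10^5 cells/mL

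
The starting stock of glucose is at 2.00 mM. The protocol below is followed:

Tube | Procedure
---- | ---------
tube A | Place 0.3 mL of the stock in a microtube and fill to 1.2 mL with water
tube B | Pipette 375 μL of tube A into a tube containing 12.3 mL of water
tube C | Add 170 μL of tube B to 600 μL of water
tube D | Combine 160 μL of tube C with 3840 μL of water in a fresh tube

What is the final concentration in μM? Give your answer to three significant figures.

Step 1: 0.3 mL brought to 1.2 mL → factor 1.2/0.3 = 4
Step 2: 375 μL + 12.3 mL = 12675 μL total → factor 12675/375 = 33.8
Step 3: 170 μL + 600 μL = 770 μL total → factor 770/170 = 4.5294
Step 4: 160 μL + 3840 μL = 4000 μL total → factor 4000/160 = 25
Overall dilution factor = 4 × 33.8 × 4.5294 × 25 = 15309
Final = 2.00 mM / 15309 = 0.0001306 mM = 0.131 μM

0.131 μM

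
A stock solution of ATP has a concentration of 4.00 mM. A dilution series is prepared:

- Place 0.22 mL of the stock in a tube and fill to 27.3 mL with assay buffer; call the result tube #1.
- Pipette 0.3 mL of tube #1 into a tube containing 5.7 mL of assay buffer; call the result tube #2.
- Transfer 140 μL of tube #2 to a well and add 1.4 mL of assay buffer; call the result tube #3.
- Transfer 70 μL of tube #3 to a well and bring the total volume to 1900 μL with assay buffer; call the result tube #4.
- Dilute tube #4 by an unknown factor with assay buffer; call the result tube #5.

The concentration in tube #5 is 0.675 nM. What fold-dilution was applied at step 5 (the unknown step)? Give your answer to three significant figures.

8.00-fold

Step 1: 0.22 mL brought to 27.3 mL → factor 27.3/0.22 = 124.09
Step 2: 0.3 mL + 5.7 mL = 6 mL total → factor 6/0.3 = 20
Step 3: 140 μL + 1.4 mL = 1540 μL total → factor 1540/140 = 11
Step 4: 70 μL brought to 1900 μL → factor 1900/70 = 27.143
Step 5: unknown factor x
Product of known-step factors = 7.41 × 10^5
Overall factor = 4.00 mM / (0.675 nM) = 5.9259 × 10^6
x = 5.9259 × 10^6 / 7.41 × 10^5 = 8.00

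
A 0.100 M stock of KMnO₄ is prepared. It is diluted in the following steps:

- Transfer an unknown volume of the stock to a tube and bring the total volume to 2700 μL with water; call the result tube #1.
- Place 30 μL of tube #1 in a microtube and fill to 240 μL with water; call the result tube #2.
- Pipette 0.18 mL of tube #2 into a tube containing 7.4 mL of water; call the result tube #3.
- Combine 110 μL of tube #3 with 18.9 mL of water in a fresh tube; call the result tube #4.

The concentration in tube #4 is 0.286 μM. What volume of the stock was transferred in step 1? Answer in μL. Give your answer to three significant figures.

450 μL

Step 1: v brought to 2700 μL → factor = 2700 μL/v
Step 2: 30 μL brought to 240 μL → factor 240/30 = 8
Step 3: 0.18 mL + 7.4 mL = 7.58 mL total → factor 7.58/0.18 = 42.111
Step 4: 110 μL + 18.9 mL = 19010 μL total → factor 19010/110 = 172.82
Product of known-step factors = 58221
Overall factor = 0.100 M / (0.286 μM) = 3.4965 × 10^5
Step-1 factor = 3.4965 × 10^5 / 58221 = 6.0056
v = 2700 μL / 6.0056 = 450 μL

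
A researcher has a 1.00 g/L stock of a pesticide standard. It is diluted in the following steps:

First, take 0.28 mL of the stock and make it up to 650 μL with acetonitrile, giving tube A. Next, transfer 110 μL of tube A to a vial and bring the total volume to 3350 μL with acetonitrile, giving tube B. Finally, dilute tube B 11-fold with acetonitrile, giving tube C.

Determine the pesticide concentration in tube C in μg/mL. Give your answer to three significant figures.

Step 1: 0.28 mL brought to 650 μL → factor 0.65/0.28 = 2.3214
Step 2: 110 μL brought to 3350 μL → factor 3350/110 = 30.455
Step 3: 11-fold → factor 11
Overall dilution factor = 2.3214 × 30.455 × 11 = 777.68
Final = 1.00 g/L / 777.68 = 0.001286 g/L = 1.29 μg/mL

1.29 μg/mL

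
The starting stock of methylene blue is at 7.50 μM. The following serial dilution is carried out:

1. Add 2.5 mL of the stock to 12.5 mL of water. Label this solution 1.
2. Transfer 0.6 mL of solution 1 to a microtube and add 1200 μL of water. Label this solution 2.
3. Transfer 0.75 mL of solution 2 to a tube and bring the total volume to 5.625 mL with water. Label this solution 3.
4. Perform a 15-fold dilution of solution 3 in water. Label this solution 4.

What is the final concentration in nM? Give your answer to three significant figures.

3.70 nM

Step 1: 2.5 mL + 12.5 mL = 15 mL total → factor 15/2.5 = 6
Step 2: 0.6 mL + 1200 μL = 1.8 mL total → factor 1.8/0.6 = 3
Step 3: 0.75 mL brought to 5.625 mL → factor 5.625/0.75 = 7.5
Step 4: 15-fold → factor 15
Overall dilution factor = 6 × 3 × 7.5 × 15 = 2025
Final = 7.50 μM / 2025 = 0.003704 μM = 3.70 nM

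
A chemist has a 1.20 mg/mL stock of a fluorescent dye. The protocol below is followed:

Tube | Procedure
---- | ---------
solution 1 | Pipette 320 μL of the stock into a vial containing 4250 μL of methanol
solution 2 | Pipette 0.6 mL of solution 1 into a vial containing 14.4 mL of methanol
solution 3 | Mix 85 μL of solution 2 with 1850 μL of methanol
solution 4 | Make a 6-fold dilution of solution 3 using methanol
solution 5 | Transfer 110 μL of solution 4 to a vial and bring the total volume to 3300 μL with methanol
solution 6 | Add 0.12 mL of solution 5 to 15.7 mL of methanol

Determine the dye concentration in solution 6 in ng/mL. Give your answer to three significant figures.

Step 1: 320 μL + 4250 μL = 4570 μL total → factor 4570/320 = 14.281
Step 2: 0.6 mL + 14.4 mL = 15 mL total → factor 15/0.6 = 25
Step 3: 85 μL + 1850 μL = 1935 μL total → factor 1935/85 = 22.765
Step 4: 6-fold → factor 6
Step 5: 110 μL brought to 3300 μL → factor 3300/110 = 30
Step 6: 0.12 mL + 15.7 mL = 15.82 mL total → factor 15.82/0.12 = 131.83
Overall dilution factor = 14.281 × 25 × 22.765 × 6 × 30 × 131.83 = 1.9287 × 10^8
Final = 1.20 mg/mL / 1.9287 × 10^8 = 6.222 × 10^-9 mg/mL = 0.00622 ng/mL

0.00622 ng/mL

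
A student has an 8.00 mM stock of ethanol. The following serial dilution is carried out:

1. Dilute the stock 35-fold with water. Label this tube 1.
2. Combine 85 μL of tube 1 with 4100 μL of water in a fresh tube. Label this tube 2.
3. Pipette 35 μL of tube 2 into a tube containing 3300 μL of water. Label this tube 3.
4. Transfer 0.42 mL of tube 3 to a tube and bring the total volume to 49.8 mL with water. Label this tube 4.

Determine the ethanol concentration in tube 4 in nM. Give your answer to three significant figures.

Step 1: 35-fold → factor 35
Step 2: 85 μL + 4100 μL = 4185 μL total → factor 4185/85 = 49.235
Step 3: 35 μL + 3300 μL = 3335 μL total → factor 3335/35 = 95.286
Step 4: 0.42 mL brought to 49.8 mL → factor 49.8/0.42 = 118.57
Overall dilution factor = 35 × 49.235 × 95.286 × 118.57 = 1.9469 × 10^7
Final = 8.00 mM / 1.9469 × 10^7 = 4.109 × 10^-7 mM = 0.411 nM

0.411 nM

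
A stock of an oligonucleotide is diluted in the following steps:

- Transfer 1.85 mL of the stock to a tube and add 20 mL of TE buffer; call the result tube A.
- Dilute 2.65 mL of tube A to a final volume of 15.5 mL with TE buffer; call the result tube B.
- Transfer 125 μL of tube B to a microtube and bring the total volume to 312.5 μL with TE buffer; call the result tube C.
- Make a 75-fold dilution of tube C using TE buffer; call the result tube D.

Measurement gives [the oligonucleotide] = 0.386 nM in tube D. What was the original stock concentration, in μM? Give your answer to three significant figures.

5.00 μM

Step 1: 1.85 mL + 20 mL = 21.85 mL total → factor 21.85/1.85 = 11.811
Step 2: 2.65 mL brought to 15.5 mL → factor 15.5/2.65 = 5.8491
Step 3: 125 μL brought to 312.5 μL → factor 312.5/125 = 2.5
Step 4: 75-fold → factor 75
Overall dilution factor = 11.811 × 5.8491 × 2.5 × 75 = 12953
Stock = 0.386 nM × 12953 = 5000 nM = 5.00 μM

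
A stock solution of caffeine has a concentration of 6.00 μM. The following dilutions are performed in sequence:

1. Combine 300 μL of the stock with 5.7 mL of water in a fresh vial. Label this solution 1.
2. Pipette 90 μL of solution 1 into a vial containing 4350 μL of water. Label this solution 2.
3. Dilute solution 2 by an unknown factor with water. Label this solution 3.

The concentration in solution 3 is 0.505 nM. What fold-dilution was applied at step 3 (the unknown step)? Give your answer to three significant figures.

Step 1: 300 μL + 5.7 mL = 6000 μL total → factor 6000/300 = 20
Step 2: 90 μL + 4350 μL = 4440 μL total → factor 4440/90 = 49.333
Step 3: unknown factor x
Product of known-step factors = 986.67
Overall factor = 6.00 μM / (0.505 nM) = 11881
x = 11881 / 986.67 = 12.0

12.0-fold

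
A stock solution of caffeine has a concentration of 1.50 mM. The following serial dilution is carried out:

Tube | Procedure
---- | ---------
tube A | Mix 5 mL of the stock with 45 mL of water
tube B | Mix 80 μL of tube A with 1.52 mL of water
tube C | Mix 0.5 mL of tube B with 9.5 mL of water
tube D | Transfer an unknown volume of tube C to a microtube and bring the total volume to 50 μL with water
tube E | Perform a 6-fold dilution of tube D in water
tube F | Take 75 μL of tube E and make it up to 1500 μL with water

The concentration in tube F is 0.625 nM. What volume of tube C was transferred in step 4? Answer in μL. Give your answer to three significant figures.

10.0 μL

Step 1: 5 mL + 45 mL = 50 mL total → factor 50/5 = 10
Step 2: 80 μL + 1.52 mL = 1600 μL total → factor 1600/80 = 20
Step 3: 0.5 mL + 9.5 mL = 10 mL total → factor 10/0.5 = 20
Step 4: v brought to 50 μL → factor = 50 μL/v
Step 5: 6-fold → factor 6
Step 6: 75 μL brought to 1500 μL → factor 1500/75 = 20
Product of known-step factors = 4.8 × 10^5
Overall factor = 1.50 mM / (0.625 nM) = 2.4 × 10^6
Step-4 factor = 2.4 × 10^6 / 4.8 × 10^5 = 5
v = 50 μL / 5 = 10.0 μL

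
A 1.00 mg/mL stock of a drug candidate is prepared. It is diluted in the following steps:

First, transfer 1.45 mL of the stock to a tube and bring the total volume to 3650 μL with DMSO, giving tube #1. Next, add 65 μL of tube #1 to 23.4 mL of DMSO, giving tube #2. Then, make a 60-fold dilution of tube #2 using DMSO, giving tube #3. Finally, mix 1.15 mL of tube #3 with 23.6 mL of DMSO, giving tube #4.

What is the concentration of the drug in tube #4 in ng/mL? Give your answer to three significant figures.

Step 1: 1.45 mL brought to 3650 μL → factor 3.65/1.45 = 2.5172
Step 2: 65 μL + 23.4 mL = 23465 μL total → factor 23465/65 = 361
Step 3: 60-fold → factor 60
Step 4: 1.15 mL + 23.6 mL = 24.75 mL total → factor 24.75/1.15 = 21.522
Overall dilution factor = 2.5172 × 361 × 60 × 21.522 = 1.1734 × 10^6
Final = 1.00 mg/mL / 1.1734 × 10^6 = 8.522 × 10^-7 mg/mL = 0.852 ng/mL

0.852 ng/mL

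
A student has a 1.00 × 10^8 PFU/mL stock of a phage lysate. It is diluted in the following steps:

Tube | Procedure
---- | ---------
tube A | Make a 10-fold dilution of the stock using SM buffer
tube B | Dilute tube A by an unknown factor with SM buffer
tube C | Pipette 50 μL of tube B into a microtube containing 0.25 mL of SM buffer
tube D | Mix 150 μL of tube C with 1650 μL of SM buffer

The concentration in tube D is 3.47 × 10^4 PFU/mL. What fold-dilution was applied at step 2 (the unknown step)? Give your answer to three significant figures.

Step 1: 10-fold → factor 10
Step 2: unknown factor x
Step 3: 50 μL + 0.25 mL = 300 μL total → factor 300/50 = 6
Step 4: 150 μL + 1650 μL = 1800 μL total → factor 1800/150 = 12
Product of known-step factors = 720
Overall factor = 1.00 × 10^8 PFU/mL / (3.47 × 10^4 PFU/mL) = 2881.8
x = 2881.8 / 720 = 4.00

4.00-fold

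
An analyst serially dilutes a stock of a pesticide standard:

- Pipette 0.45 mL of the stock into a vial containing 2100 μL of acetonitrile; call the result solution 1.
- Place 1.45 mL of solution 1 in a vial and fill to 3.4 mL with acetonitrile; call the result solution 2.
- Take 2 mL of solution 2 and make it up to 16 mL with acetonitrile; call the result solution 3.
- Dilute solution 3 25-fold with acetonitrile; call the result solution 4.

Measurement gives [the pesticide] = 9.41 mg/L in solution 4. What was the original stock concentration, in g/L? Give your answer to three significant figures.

25.0 g/L

Step 1: 0.45 mL + 2100 μL = 2.55 mL total → factor 2.55/0.45 = 5.6667
Step 2: 1.45 mL brought to 3.4 mL → factor 3.4/1.45 = 2.3448
Step 3: 2 mL brought to 16 mL → factor 16/2 = 8
Step 4: 25-fold → factor 25
Overall dilution factor = 5.6667 × 2.3448 × 8 × 25 = 2657.5
Stock = 9.41 mg/L × 2657.5 = 2.501 × 10^4 mg/L = 25.0 g/L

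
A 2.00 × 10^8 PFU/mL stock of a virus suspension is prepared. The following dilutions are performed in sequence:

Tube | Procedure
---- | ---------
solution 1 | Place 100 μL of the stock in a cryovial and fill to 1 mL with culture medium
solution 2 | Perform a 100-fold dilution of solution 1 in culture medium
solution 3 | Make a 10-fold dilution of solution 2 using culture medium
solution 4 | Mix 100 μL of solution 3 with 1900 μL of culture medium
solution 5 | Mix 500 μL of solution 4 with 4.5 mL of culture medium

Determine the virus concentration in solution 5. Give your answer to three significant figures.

100 PFU/mL

Step 1: 100 μL brought to 1 mL → factor 1000/100 = 10
Step 2: 100-fold → factor 100
Step 3: 10-fold → factor 10
Step 4: 100 μL + 1900 μL = 2000 μL total → factor 2000/100 = 20
Step 5: 500 μL + 4.5 mL = 5000 μL total → factor 5000/500 = 10
Overall dilution factor = 10 × 100 × 10 × 20 × 10 = 2 × 10^6
Final = 2.00 × 10^8 PFU/mL / 2 × 10^6 = 100 PFU/mL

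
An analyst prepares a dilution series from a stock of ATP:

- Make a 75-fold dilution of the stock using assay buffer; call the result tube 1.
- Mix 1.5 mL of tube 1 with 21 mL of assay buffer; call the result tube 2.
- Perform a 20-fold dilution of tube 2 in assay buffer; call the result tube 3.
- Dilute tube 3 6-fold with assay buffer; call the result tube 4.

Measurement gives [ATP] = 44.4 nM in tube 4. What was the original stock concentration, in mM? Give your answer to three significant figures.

Step 1: 75-fold → factor 75
Step 2: 1.5 mL + 21 mL = 22.5 mL total → factor 22.5/1.5 = 15
Step 3: 20-fold → factor 20
Step 4: 6-fold → factor 6
Overall dilution factor = 75 × 15 × 20 × 6 = 1.35 × 10^5
Stock = 44.4 nM × 1.35 × 10^5 = 5.994 × 10^6 nM = 5.99 mM

5.99 mM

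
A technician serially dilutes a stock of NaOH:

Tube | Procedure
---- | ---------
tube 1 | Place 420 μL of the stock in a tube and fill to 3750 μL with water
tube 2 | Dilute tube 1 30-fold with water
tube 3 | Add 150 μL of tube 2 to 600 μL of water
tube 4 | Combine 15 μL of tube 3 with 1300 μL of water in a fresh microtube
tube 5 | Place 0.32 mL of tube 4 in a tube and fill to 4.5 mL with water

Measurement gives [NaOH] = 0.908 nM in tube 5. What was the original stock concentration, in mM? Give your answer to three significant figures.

1.50 mM

Step 1: 420 μL brought to 3750 μL → factor 3750/420 = 8.9286
Step 2: 30-fold → factor 30
Step 3: 150 μL + 600 μL = 750 μL total → factor 750/150 = 5
Step 4: 15 μL + 1300 μL = 1315 μL total → factor 1315/15 = 87.667
Step 5: 0.32 mL brought to 4.5 mL → factor 4.5/0.32 = 14.062
Overall dilution factor = 8.9286 × 30 × 5 × 87.667 × 14.062 = 1.6511 × 10^6
Stock = 0.908 nM × 1.6511 × 10^6 = 1.499 × 10^6 nM = 1.50 mM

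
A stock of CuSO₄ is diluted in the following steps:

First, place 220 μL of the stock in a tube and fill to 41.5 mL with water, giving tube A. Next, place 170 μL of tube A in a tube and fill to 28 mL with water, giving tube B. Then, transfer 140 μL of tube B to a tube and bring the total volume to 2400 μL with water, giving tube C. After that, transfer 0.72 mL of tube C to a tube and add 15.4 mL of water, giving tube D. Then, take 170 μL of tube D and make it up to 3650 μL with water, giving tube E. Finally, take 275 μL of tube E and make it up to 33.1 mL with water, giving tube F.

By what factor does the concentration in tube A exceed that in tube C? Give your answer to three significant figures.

Step 1: 220 μL brought to 41.5 mL → factor 41500/220 = 188.64
Step 2: 170 μL brought to 28 mL → factor 28000/170 = 164.71
Step 3: 140 μL brought to 2400 μL → factor 2400/140 = 17.143
Dilution factor to tube A = 188.64; to tube C = 5.3262 × 10^5
[tube A]/[tube C] = (factor to tube C)/(factor to tube A) = 5.3262 × 10^5/188.64 = 2.82 × 10^3

2.82 × 10^3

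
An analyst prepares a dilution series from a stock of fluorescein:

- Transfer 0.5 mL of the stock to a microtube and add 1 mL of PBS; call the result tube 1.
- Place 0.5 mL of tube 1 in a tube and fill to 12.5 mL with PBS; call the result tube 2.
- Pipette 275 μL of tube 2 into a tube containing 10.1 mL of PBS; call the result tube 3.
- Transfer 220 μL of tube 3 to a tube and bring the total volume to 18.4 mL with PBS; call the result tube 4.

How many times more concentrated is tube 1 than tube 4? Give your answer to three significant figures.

7.89 × 10^4

Step 1: 0.5 mL + 1 mL = 1.5 mL total → factor 1.5/0.5 = 3
Step 2: 0.5 mL brought to 12.5 mL → factor 12.5/0.5 = 25
Step 3: 275 μL + 10.1 mL = 10375 μL total → factor 10375/275 = 37.727
Step 4: 220 μL brought to 18.4 mL → factor 18400/220 = 83.636
Dilution factor to tube 1 = 3; to tube 4 = 2.3665 × 10^5
[tube 1]/[tube 4] = (factor to tube 4)/(factor to tube 1) = 2.3665 × 10^5/3 = 7.89 × 10^4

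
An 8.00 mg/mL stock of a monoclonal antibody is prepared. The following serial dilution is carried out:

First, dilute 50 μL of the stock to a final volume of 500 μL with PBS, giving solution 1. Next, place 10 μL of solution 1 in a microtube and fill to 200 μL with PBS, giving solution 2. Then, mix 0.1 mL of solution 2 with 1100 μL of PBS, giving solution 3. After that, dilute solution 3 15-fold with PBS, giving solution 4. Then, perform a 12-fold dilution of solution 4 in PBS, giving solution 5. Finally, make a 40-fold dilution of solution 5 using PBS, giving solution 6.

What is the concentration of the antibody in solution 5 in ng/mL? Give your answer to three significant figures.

Step 1: 50 μL brought to 500 μL → factor 500/50 = 10
Step 2: 10 μL brought to 200 μL → factor 200/10 = 20
Step 3: 0.1 mL + 1100 μL = 1.2 mL total → factor 1.2/0.1 = 12
Step 4: 15-fold → factor 15
Step 5: 12-fold → factor 12
Dilution factor through solution 5 = 10 × 20 × 12 × 15 × 12 = 4.32 × 10^5
[solution 5] = 8.00 mg/mL / 4.32 × 10^5 = 1.852 × 10^-5 mg/mL = 18.5 ng/mL

18.5 ng/mL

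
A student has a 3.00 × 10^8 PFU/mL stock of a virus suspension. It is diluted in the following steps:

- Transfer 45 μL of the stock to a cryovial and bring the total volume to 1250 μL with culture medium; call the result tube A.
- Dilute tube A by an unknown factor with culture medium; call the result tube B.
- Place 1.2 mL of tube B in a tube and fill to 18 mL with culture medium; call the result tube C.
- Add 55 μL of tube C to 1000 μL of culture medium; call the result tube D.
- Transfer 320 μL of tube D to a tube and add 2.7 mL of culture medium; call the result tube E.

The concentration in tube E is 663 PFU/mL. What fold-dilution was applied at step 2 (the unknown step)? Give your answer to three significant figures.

6.00-fold

Step 1: 45 μL brought to 1250 μL → factor 1250/45 = 27.778
Step 2: unknown factor x
Step 3: 1.2 mL brought to 18 mL → factor 18/1.2 = 15
Step 4: 55 μL + 1000 μL = 1055 μL total → factor 1055/55 = 19.182
Step 5: 320 μL + 2.7 mL = 3020 μL total → factor 3020/320 = 9.4375
Product of known-step factors = 75429
Overall factor = 3.00 × 10^8 PFU/mL / (663 PFU/mL) = 4.5249 × 10^5
x = 4.5249 × 10^5 / 75429 = 6.00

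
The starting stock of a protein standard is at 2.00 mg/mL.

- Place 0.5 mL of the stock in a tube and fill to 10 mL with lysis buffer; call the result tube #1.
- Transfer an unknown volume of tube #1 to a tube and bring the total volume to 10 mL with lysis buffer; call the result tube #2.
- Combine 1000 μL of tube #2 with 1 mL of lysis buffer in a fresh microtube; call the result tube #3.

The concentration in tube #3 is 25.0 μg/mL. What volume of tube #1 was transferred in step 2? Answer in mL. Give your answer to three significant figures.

5.00 mL

Step 1: 0.5 mL brought to 10 mL → factor 10/0.5 = 20
Step 2: v brought to 10 mL → factor = 10 mL/v
Step 3: 1000 μL + 1 mL = 2000 μL total → factor 2000/1000 = 2
Product of known-step factors = 40
Overall factor = 2.00 mg/mL / (25.0 μg/mL) = 80
Step-2 factor = 80 / 40 = 2
v = 10 mL / 2 = 5.00 mL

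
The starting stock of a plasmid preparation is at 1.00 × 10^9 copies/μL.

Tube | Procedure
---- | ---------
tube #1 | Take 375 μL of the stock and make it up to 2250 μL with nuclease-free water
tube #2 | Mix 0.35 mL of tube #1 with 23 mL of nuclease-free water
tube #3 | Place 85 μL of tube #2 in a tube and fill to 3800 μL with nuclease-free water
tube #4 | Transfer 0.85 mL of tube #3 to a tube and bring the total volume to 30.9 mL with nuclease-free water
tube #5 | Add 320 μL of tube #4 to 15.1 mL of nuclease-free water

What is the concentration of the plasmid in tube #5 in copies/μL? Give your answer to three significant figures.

31.9 copies/μL

Step 1: 375 μL brought to 2250 μL → factor 2250/375 = 6
Step 2: 0.35 mL + 23 mL = 23.35 mL total → factor 23.35/0.35 = 66.714
Step 3: 85 μL brought to 3800 μL → factor 3800/85 = 44.706
Step 4: 0.85 mL brought to 30.9 mL → factor 30.9/0.85 = 36.353
Step 5: 320 μL + 15.1 mL = 15420 μL total → factor 15420/320 = 48.188
Overall dilution factor = 6 × 66.714 × 44.706 × 36.353 × 48.188 = 3.1348 × 10^7
Final = 1.00 × 10^9 copies/μL / 3.1348 × 10^7 = 31.9 copies/μL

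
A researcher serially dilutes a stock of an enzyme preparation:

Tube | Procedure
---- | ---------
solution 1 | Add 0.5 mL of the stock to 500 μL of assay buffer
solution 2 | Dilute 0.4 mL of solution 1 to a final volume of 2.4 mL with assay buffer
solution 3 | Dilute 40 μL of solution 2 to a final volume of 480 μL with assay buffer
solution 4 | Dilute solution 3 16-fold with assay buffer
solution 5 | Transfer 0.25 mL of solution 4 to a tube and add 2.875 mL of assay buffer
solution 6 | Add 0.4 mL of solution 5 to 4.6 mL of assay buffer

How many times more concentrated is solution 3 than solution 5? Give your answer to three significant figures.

200

Step 1: 0.5 mL + 500 μL = 1 mL total → factor 1/0.5 = 2
Step 2: 0.4 mL brought to 2.4 mL → factor 2.4/0.4 = 6
Step 3: 40 μL brought to 480 μL → factor 480/40 = 12
Step 4: 16-fold → factor 16
Step 5: 0.25 mL + 2.875 mL = 3.125 mL total → factor 3.125/0.25 = 12.5
Dilution factor to solution 3 = 144; to solution 5 = 28800
[solution 3]/[solution 5] = (factor to solution 5)/(factor to solution 3) = 28800/144 = 200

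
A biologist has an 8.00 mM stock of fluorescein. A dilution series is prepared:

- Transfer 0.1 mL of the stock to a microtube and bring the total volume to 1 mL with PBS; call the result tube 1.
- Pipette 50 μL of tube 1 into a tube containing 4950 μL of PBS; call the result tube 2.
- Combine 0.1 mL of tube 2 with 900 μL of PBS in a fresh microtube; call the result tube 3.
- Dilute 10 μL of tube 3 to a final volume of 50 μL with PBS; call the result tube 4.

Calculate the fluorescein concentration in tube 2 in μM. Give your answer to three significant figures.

Step 1: 0.1 mL brought to 1 mL → factor 1/0.1 = 10
Step 2: 50 μL + 4950 μL = 5000 μL total → factor 5000/50 = 100
Dilution factor through tube 2 = 10 × 100 = 1000
[tube 2] = 8.00 mM / 1000 = 0.008000 mM = 8.00 μM

8.00 μM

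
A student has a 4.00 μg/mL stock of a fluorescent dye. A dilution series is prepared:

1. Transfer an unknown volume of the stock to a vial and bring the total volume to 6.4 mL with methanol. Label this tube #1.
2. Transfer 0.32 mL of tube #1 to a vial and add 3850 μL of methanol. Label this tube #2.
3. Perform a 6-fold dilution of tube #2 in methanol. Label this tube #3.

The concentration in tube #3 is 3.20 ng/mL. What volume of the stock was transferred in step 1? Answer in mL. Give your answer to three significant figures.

Step 1: v brought to 6.4 mL → factor = 6.4 mL/v
Step 2: 0.32 mL + 3850 μL = 4.17 mL total → factor 4.17/0.32 = 13.031
Step 3: 6-fold → factor 6
Product of known-step factors = 78.188
Overall factor = 4.00 μg/mL / (3.20 ng/mL) = 1250
Step-1 factor = 1250 / 78.188 = 15.987
v = 6.4 mL / 15.987 = 0.400 mL

0.400 mL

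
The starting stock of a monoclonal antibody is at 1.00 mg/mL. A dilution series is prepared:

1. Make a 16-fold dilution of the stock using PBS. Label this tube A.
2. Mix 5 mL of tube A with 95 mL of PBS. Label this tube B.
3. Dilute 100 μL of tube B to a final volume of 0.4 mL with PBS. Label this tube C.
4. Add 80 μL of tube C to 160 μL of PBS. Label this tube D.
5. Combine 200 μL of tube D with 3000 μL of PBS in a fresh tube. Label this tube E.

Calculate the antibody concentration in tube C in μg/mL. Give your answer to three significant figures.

Step 1: 16-fold → factor 16
Step 2: 5 mL + 95 mL = 100 mL total → factor 100/5 = 20
Step 3: 100 μL brought to 0.4 mL → factor 400/100 = 4
Dilution factor through tube C = 16 × 20 × 4 = 1280
[tube C] = 1.00 mg/mL / 1280 = 0.0007813 mg/mL = 0.781 μg/mL

0.781 μg/mL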